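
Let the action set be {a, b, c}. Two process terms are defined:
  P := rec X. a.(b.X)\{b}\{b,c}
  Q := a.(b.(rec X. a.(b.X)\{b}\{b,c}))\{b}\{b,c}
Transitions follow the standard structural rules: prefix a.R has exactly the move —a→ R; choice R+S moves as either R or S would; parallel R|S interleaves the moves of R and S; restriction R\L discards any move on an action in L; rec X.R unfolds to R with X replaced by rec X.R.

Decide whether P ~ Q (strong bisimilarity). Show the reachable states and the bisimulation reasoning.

P ~ Q

LTS(P): 2 reachable states
  u0 = rec X. a.(b.X)\{b}\{b,c} → -a-> u1
  u1 = (b.(rec X. a.(b.X)\{b}\{b,c}))\{b}\{b,c} → ·
LTS(Q): 2 reachable states
  v0 = a.(b.(rec X. a.(b.X)\{b}\{b,c}))\{b}\{b,c} → -a-> v1
  v1 = (b.(rec X. a.(b.X)\{b}\{b,c}))\{b}\{b,c} → ·
Coarsest stable partition (strong bisimilarity classes):
  B0 = {u0, v0}
  B1 = {u1, v1}
u0 ∈ B0, v0 ∈ B0 → same block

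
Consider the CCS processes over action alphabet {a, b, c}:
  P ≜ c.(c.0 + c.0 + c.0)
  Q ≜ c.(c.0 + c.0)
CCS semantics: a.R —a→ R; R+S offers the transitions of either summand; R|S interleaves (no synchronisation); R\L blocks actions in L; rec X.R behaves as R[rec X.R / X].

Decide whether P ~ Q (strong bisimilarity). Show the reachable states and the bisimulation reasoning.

LTS(P): 3 reachable states
  s0 = c.(c.0 + c.0 + c.0) | =c=> s1
  s1 = c.0 + c.0 + c.0 | =c=> s2
  s2 = 0 | (no moves)
LTS(Q): 3 reachable states
  t0 = c.(c.0 + c.0) | =c=> t1
  t1 = c.0 + c.0 | =c=> t2
  t2 = 0 | (no moves)
Bisimilarity quotient blocks:
  B0 = {s0, t0}
  B1 = {s1, t1}
  B2 = {s2, t2}
s0 ∈ B0, t0 ∈ B0 → same block

P ~ Q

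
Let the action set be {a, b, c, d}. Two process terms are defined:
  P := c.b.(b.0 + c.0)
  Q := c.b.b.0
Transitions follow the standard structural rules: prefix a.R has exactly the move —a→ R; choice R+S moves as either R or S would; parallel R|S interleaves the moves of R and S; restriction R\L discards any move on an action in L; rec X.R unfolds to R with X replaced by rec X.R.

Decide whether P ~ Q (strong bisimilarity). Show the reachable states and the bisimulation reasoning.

not bisimilar

P's transition system — 4 states:
  s0 = c.b.(b.0 + c.0) has moves ··c··> s1
  s1 = b.(b.0 + c.0) has moves ··b··> s2
  s2 = b.0 + c.0 has moves ··b··> s3, ··c··> s3
  s3 = 0 has moves ∅
Q's transition system — 4 states:
  t0 = c.b.b.0 has moves ··c··> t1
  t1 = b.b.0 has moves ··b··> t2
  t2 = b.0 has moves ··b··> t3
  t3 = 0 has moves ∅
Bisimilarity quotient blocks:
  B0 = {s0}
  B1 = {s1}
  B2 = {s2}
  B3 = {s3, t3}
  B4 = {t0}
  B5 = {t1}
  B6 = {t2}
s0 ∈ B0, t0 ∈ B4 → different blocks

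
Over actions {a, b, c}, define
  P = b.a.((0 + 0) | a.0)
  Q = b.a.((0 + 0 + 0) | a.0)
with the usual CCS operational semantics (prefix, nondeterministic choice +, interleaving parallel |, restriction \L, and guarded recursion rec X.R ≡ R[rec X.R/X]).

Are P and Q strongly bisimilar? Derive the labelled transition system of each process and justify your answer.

YES

P's transition system — 4 states:
  p0 = b.a.((0 + 0) | a.0) ⊢ -b-> p1
  p1 = a.((0 + 0) | a.0) ⊢ -a-> p2
  p2 = (0 + 0) | a.0 ⊢ -a-> p3
  p3 = (0 + 0) | 0 ⊢ deadlocked
Q's transition system — 4 states:
  q0 = b.a.((0 + 0 + 0) | a.0) ⊢ -b-> q1
  q1 = a.((0 + 0 + 0) | a.0) ⊢ -a-> q2
  q2 = (0 + 0 + 0) | a.0 ⊢ -a-> q3
  q3 = (0 + 0 + 0) | 0 ⊢ deadlocked
Coarsest stable partition (strong bisimilarity classes):
  B0 = {p0, q0}
  B1 = {p1, q1}
  B2 = {p2, q2}
  B3 = {p3, q3}
p0 ∈ B0, q0 ∈ B0 → same block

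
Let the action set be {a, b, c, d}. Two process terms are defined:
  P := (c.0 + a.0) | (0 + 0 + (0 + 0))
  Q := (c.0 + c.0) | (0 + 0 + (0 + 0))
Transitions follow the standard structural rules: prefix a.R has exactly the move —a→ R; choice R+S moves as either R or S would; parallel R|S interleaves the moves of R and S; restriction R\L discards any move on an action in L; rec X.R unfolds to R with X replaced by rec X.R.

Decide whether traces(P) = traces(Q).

Reachable graph of P (2 states):
  p0 = (c.0 + a.0) | (0 + 0 + (0 + 0)) ⊢ =a=> p1, =c=> p1
  p1 = 0 | (0 + 0 + (0 + 0)) ⊢ (no moves)
Reachable graph of Q (2 states):
  q0 = (c.0 + c.0) | (0 + 0 + (0 + 0)) ⊢ =c=> q1
  q1 = 0 | (0 + 0 + (0 + 0)) ⊢ (no moves)
Trace ⟨a⟩ through P, begin at {p0}:
  [1] a ⇒ {p1}
  — P admits the full trace.
Trace ⟨a⟩ through Q, begin at {q0}:
  [1] a ⇒ ∅ (Q stuck)

NO — witness ⟨a⟩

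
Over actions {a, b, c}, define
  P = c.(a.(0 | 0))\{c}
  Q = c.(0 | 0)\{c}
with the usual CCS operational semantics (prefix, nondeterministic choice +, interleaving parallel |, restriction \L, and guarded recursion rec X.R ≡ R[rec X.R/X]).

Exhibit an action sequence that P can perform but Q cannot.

Reachable graph of P (3 states):
  s0 = c.(a.(0 | 0))\{c} ⊢ -c-> s1
  s1 = (a.(0 | 0))\{c} ⊢ -a-> s2
  s2 = (0 | 0)\{c} ⊢ stopped
Reachable graph of Q (2 states):
  t0 = c.(0 | 0)\{c} ⊢ -c-> t1
  t1 = (0 | 0)\{c} ⊢ stopped
Executing ca from P (initial set {s0}):
  [1] c ⇒ {s1}
  [2] a ⇒ {s2}
  P completes σ.
Executing ca from Q (initial set {t0}):
  [1] c ⇒ {t1}
  [2] a ⇒ ∅ (Q stuck)

ca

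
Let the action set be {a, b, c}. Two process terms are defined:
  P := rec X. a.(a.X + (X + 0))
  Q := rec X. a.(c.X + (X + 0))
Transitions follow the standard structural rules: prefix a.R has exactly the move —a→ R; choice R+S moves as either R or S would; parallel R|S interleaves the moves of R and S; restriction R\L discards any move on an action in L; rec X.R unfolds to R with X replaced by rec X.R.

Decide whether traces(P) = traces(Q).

LTS(P): 2 reachable states
  p0 = rec X. a.(a.X + (X + 0)) → -a-> p1
  p1 = a.(rec X. a.(a.X + (X + 0))) + ((rec X. a.(a.X + (X + 0))) + 0) → -a-> p0, -a-> p1
LTS(Q): 2 reachable states
  q0 = rec X. a.(c.X + (X + 0)) → -a-> q1
  q1 = c.(rec X. a.(c.X + (X + 0))) + ((rec X. a.(c.X + (X + 0))) + 0) → -a-> q1, -c-> q0
Run σ = ⟨ac⟩ on Q: start {q0}
  [1] a ⇒ {q1}
  [2] c ⇒ {q0}
  Q completes σ.
Run σ = ⟨ac⟩ on P: start {p0}
  [1] a ⇒ {p1}
  [2] c ⇒ ∅  — P cannot continue

NO — witness ⟨ac⟩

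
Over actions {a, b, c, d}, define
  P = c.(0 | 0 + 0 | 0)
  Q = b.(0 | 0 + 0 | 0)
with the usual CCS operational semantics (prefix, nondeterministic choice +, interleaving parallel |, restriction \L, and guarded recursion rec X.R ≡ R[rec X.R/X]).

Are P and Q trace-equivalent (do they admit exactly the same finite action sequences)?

trace-distinct — witness ⟨c⟩

LTS(P): 2 reachable states
  s0 = c.(0 | 0 + 0 | 0) → =c=> s1
  s1 = 0 | 0 + 0 | 0 → (no moves)
LTS(Q): 2 reachable states
  t0 = b.(0 | 0 + 0 | 0) → =b=> t1
  t1 = 0 | 0 + 0 | 0 → (no moves)
Run σ = ⟨c⟩ on P: start {s0}
  step 1 (c): {s1}
  — P admits the full trace.
Run σ = ⟨c⟩ on Q: start {t0}
  step 1 (c): ∅ (Q stuck)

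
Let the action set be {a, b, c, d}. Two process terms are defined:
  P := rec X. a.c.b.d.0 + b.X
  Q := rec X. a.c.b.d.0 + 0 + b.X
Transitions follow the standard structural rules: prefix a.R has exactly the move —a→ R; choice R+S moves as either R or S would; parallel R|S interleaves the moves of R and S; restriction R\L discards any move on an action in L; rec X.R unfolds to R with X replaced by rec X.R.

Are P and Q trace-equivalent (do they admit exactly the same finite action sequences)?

P's transition system — 5 states:
  s0 = rec X. a.c.b.d.0 + b.X | -a-> s1, -b-> s0
  s1 = c.b.d.0 | -c-> s2
  s2 = b.d.0 | -b-> s3
  s3 = d.0 | -d-> s4
  s4 = 0 | ∅
Q's transition system — 5 states:
  t0 = rec X. a.c.b.d.0 + 0 + b.X | -a-> t1, -b-> t0
  t1 = c.b.d.0 | -c-> t2
  t2 = b.d.0 | -b-> t3
  t3 = d.0 | -d-> t4
  t4 = 0 | ∅
Partition-refinement fixed point:
  B0 = {s0, t0}
  B1 = {s1, t1}
  B2 = {s2, t2}
  B3 = {s3, t3}
  B4 = {s4, t4}
s0 ∈ B0, t0 ∈ B0 → same block
Bisimilar ⇒ trace-equivalent.

trace-equivalent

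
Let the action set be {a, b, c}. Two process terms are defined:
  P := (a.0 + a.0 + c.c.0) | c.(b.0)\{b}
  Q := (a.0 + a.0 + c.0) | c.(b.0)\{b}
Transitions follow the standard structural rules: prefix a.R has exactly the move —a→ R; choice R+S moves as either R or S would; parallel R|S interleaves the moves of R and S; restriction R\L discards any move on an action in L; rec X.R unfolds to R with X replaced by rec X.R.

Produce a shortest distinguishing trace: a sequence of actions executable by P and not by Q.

ccc

Reachable graph of P (6 states):
  m0 = (a.0 + a.0 + c.c.0) | c.(b.0)\{b} → -a-> m1, -c-> m2, -c-> m3
  m1 = 0 | c.(b.0)\{b} → -c-> m4
  m2 = (a.0 + a.0 + c.c.0) | (b.0)\{b} → -a-> m4, -c-> m5
  m3 = c.0 | c.(b.0)\{b} → -c-> m1, -c-> m5
  m4 = 0 | (b.0)\{b} → (no moves)
  m5 = c.0 | (b.0)\{b} → -c-> m4
Reachable graph of Q (4 states):
  n0 = (a.0 + a.0 + c.0) | c.(b.0)\{b} → -a-> n1, -c-> n1, -c-> n2
  n1 = 0 | c.(b.0)\{b} → -c-> n3
  n2 = (a.0 + a.0 + c.0) | (b.0)\{b} → -a-> n3, -c-> n3
  n3 = 0 | (b.0)\{b} → (no moves)
Run σ = ⟨ccc⟩ on P: start {m0}
  [1] c ⇒ {m2, m3}
  [2] c ⇒ {m1, m5}
  [3] c ⇒ {m4}
  — P admits the full trace.
Run σ = ⟨ccc⟩ on Q: start {n0}
  [1] c ⇒ {n1, n2}
  [2] c ⇒ {n3}
  [3] c ⇒ ∅ (Q stuck)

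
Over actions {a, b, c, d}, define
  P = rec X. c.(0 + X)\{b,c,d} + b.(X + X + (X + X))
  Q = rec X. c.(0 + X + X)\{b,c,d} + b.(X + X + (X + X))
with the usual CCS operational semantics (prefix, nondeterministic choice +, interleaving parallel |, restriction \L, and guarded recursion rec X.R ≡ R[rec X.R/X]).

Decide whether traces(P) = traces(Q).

trace-equivalent

LTS(P): 3 reachable states
  u0 = rec X. c.(0 + X)\{b,c,d} + b.(X + X + (X + X)) :: —b→ u1, —c→ u2
  u1 = (rec X. c.(0 + X)\{b,c,d} + b.(X + X + (X + X))) + (rec X. c.(0 + X)\{b,c,d} + b.(X + X + (X + X))) + ((rec X. c.(0 + X)\{b,c,d} + b.(X + X + (X + X))) + (rec X. c.(0 + X)\{b,c,d} + b.(X + X + (X + X)))) :: —b→ u1, —c→ u2
  u2 = (0 + (rec X. c.(0 + X)\{b,c,d} + b.(X + X + (X + X))))\{b,c,d} :: stopped
LTS(Q): 3 reachable states
  v0 = rec X. c.(0 + X + X)\{b,c,d} + b.(X + X + (X + X)) :: —b→ v1, —c→ v2
  v1 = (rec X. c.(0 + X + X)\{b,c,d} + b.(X + X + (X + X))) + (rec X. c.(0 + X + X)\{b,c,d} + b.(X + X + (X + X))) + ((rec X. c.(0 + X + X)\{b,c,d} + b.(X + X + (X + X))) + (rec X. c.(0 + X + X)\{b,c,d} + b.(X + X + (X + X)))) :: —b→ v1, —c→ v2
  v2 = (0 + (rec X. c.(0 + X + X)\{b,c,d} + b.(X + X + (X + X))) + (rec X. c.(0 + X + X)\{b,c,d} + b.(X + X + (X + X))))\{b,c,d} :: stopped
Bisimilarity quotient blocks:
  B0 = {u0, u1, v0, v1}
  B1 = {u2, v2}
u0 ∈ B0, v0 ∈ B0 → same block
Bisimilar ⇒ trace-equivalent.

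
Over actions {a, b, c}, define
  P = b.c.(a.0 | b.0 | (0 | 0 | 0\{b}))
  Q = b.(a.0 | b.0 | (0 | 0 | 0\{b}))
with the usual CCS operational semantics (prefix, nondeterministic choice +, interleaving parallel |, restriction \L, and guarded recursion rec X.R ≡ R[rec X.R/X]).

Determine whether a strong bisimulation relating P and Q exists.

P ≁ Q

LTS(P): 6 reachable states
  p0 = b.c.(a.0 | b.0 | (0 | 0 | 0\{b})) :: ··b··> p1
  p1 = c.(a.0 | b.0 | (0 | 0 | 0\{b})) :: ··c··> p2
  p2 = a.0 | b.0 | (0 | 0 | 0\{b}) :: ··a··> p3, ··b··> p4
  p3 = 0 | b.0 | (0 | 0 | 0\{b}) :: ··b··> p5
  p4 = a.0 | 0 | (0 | 0 | 0\{b}) :: ··a··> p5
  p5 = 0 | 0 | (0 | 0 | 0\{b}) :: ·
LTS(Q): 5 reachable states
  q0 = b.(a.0 | b.0 | (0 | 0 | 0\{b})) :: ··b··> q1
  q1 = a.0 | b.0 | (0 | 0 | 0\{b}) :: ··a··> q2, ··b··> q3
  q2 = 0 | b.0 | (0 | 0 | 0\{b}) :: ··b··> q4
  q3 = a.0 | 0 | (0 | 0 | 0\{b}) :: ··a··> q4
  q4 = 0 | 0 | (0 | 0 | 0\{b}) :: ·
Bisimilarity quotient blocks:
  B0 = {p0}
  B1 = {p1}
  B2 = {p2, q1}
  B3 = {p3, q2}
  B4 = {p5, q4}
  B5 = {p4, q3}
  B6 = {q0}
p0 ∈ B0, q0 ∈ B6 → different blocks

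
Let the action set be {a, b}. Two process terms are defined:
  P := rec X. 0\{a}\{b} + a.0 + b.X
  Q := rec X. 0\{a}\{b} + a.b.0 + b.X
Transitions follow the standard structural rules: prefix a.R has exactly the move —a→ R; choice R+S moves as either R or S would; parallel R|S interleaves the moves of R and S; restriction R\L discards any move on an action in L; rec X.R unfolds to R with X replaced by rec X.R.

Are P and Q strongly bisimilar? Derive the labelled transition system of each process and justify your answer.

P ≁ Q

Reachable graph of P (2 states):
  p0 = rec X. 0\{a}\{b} + a.0 + b.X :: =a=> p1, =b=> p0
  p1 = 0 :: ∅
Reachable graph of Q (3 states):
  q0 = rec X. 0\{a}\{b} + a.b.0 + b.X :: =a=> q1, =b=> q0
  q1 = b.0 :: =b=> q2
  q2 = 0 :: ∅
Coarsest stable partition (strong bisimilarity classes):
  B0 = {p0}
  B1 = {p1, q2}
  B2 = {q0}
  B3 = {q1}
p0 ∈ B0, q0 ∈ B2 → different blocks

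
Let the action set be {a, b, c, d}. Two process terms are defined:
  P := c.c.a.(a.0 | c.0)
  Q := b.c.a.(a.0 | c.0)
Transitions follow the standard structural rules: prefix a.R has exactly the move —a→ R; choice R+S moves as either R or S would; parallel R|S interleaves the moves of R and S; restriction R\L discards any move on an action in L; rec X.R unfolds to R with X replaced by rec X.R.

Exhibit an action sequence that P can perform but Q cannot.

c

P's transition system — 7 states:
  s0 = c.c.a.(a.0 | c.0) | —c→ s1
  s1 = c.a.(a.0 | c.0) | —c→ s2
  s2 = a.(a.0 | c.0) | —a→ s3
  s3 = a.0 | c.0 | —a→ s4, —c→ s5
  s4 = 0 | c.0 | —c→ s6
  s5 = a.0 | 0 | —a→ s6
  s6 = 0 | 0 | (no moves)
Q's transition system — 7 states:
  t0 = b.c.a.(a.0 | c.0) | —b→ t1
  t1 = c.a.(a.0 | c.0) | —c→ t2
  t2 = a.(a.0 | c.0) | —a→ t3
  t3 = a.0 | c.0 | —a→ t4, —c→ t5
  t4 = 0 | c.0 | —c→ t6
  t5 = a.0 | 0 | —a→ t6
  t6 = 0 | 0 | (no moves)
Executing c from P (initial set {s0}):
  step 1 (c): {s1}
  ✓ P
Executing c from Q (initial set {t0}):
  step 1 (c): ∅  — Q cannot continue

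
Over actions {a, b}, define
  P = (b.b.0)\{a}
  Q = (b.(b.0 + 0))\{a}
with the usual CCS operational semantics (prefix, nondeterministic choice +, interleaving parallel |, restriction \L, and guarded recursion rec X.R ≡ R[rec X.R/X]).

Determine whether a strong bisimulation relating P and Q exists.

P's transition system — 3 states:
  p0 = (b.b.0)\{a} | --b--▸ p1
  p1 = (b.0)\{a} | --b--▸ p2
  p2 = 0\{a} | ·
Q's transition system — 3 states:
  q0 = (b.(b.0 + 0))\{a} | --b--▸ q1
  q1 = (b.0 + 0)\{a} | --b--▸ q2
  q2 = 0\{a} | ·
Coarsest stable partition (strong bisimilarity classes):
  B0 = {p0, q0}
  B1 = {p1, q1}
  B2 = {p2, q2}
p0 ∈ B0, q0 ∈ B0 → same block

YES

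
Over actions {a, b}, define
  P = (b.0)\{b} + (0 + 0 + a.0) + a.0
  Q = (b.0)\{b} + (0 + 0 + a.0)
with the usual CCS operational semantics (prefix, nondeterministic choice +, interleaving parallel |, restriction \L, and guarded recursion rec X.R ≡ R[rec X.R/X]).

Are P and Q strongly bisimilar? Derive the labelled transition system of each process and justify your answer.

YES

LTS(P): 2 reachable states
  m0 = (b.0)\{b} + (0 + 0 + a.0) + a.0 ⊢ ··a··> m1
  m1 = 0 ⊢ (no moves)
LTS(Q): 2 reachable states
  n0 = (b.0)\{b} + (0 + 0 + a.0) ⊢ ··a··> n1
  n1 = 0 ⊢ (no moves)
Bisimilarity quotient blocks:
  B0 = {m0, n0}
  B1 = {m1, n1}
m0 ∈ B0, n0 ∈ B0 → same block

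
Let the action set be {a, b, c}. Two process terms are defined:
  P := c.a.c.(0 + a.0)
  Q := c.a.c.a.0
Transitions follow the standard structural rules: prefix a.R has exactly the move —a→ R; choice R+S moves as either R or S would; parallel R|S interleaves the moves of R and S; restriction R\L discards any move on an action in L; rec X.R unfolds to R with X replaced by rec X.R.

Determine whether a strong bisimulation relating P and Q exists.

LTS(P): 5 reachable states
  u0 = c.a.c.(0 + a.0) :: —c→ u1
  u1 = a.c.(0 + a.0) :: —a→ u2
  u2 = c.(0 + a.0) :: —c→ u3
  u3 = 0 + a.0 :: —a→ u4
  u4 = 0 :: ∅
LTS(Q): 5 reachable states
  v0 = c.a.c.a.0 :: —c→ v1
  v1 = a.c.a.0 :: —a→ v2
  v2 = c.a.0 :: —c→ v3
  v3 = a.0 :: —a→ v4
  v4 = 0 :: ∅
Partition-refinement fixed point:
  B0 = {u0, v0}
  B1 = {u1, v1}
  B2 = {u2, v2}
  B3 = {u3, v3}
  B4 = {u4, v4}
u0 ∈ B0, v0 ∈ B0 → same block

bisimilar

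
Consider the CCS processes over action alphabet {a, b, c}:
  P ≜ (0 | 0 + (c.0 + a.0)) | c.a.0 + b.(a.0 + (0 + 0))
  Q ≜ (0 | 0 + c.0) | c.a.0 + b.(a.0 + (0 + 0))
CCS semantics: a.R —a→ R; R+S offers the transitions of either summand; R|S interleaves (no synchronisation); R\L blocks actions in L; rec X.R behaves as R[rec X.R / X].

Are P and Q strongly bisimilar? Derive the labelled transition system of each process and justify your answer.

P ≁ Q

LTS(P): 8 reachable states
  m0 = (0 | 0 + (c.0 + a.0)) | c.a.0 + b.(a.0 + (0 + 0)) → --a--▸ m1, --b--▸ m2, --c--▸ m1, --c--▸ m3
  m1 = 0 | c.a.0 → --c--▸ m4
  m2 = a.0 + (0 + 0) → --a--▸ m5
  m3 = (0 | 0 + (c.0 + a.0)) | a.0 → --a--▸ m4, --a--▸ m6, --c--▸ m4
  m4 = 0 | a.0 → --a--▸ m7
  m5 = 0 → (no moves)
  m6 = (0 | 0 + (c.0 + a.0)) | 0 → --a--▸ m7, --c--▸ m7
  m7 = 0 | 0 → (no moves)
LTS(Q): 8 reachable states
  n0 = (0 | 0 + c.0) | c.a.0 + b.(a.0 + (0 + 0)) → --b--▸ n1, --c--▸ n2, --c--▸ n3
  n1 = a.0 + (0 + 0) → --a--▸ n4
  n2 = (0 | 0 + c.0) | a.0 → --a--▸ n5, --c--▸ n6
  n3 = 0 | c.a.0 → --c--▸ n6
  n4 = 0 → (no moves)
  n5 = (0 | 0 + c.0) | 0 → --c--▸ n7
  n6 = 0 | a.0 → --a--▸ n7
  n7 = 0 | 0 → (no moves)
Bisimilarity quotient blocks:
  B0 = {m0}
  B1 = {m1, n3}
  B2 = {m2, m4, n1, n6}
  B3 = {m5, m7, n4, n7}
  B4 = {m3}
  B5 = {m6}
  B6 = {n0}
  B7 = {n2}
  B8 = {n5}
m0 ∈ B0, n0 ∈ B6 → different blocks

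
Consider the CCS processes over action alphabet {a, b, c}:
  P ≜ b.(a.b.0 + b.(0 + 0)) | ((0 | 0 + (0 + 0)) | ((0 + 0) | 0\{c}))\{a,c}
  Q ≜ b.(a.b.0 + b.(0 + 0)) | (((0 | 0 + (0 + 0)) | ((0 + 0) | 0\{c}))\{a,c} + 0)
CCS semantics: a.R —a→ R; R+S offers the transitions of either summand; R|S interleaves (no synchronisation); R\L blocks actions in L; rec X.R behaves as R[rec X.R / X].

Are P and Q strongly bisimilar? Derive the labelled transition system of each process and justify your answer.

bisimilar

P's transition system — 5 states:
  p0 = b.(a.b.0 + b.(0 + 0)) | ((0 | 0 + (0 + 0)) | ((0 + 0) | 0\{c}))\{a,c} has moves --b--▸ p1
  p1 = (a.b.0 + b.(0 + 0)) | ((0 | 0 + (0 + 0)) | ((0 + 0) | 0\{c}))\{a,c} has moves --a--▸ p2, --b--▸ p3
  p2 = b.0 | ((0 | 0 + (0 + 0)) | ((0 + 0) | 0\{c}))\{a,c} has moves --b--▸ p4
  p3 = (0 + 0) | ((0 | 0 + (0 + 0)) | ((0 + 0) | 0\{c}))\{a,c} has moves deadlocked
  p4 = 0 | ((0 | 0 + (0 + 0)) | ((0 + 0) | 0\{c}))\{a,c} has moves deadlocked
Q's transition system — 5 states:
  q0 = b.(a.b.0 + b.(0 + 0)) | (((0 | 0 + (0 + 0)) | ((0 + 0) | 0\{c}))\{a,c} + 0) has moves --b--▸ q1
  q1 = (a.b.0 + b.(0 + 0)) | (((0 | 0 + (0 + 0)) | ((0 + 0) | 0\{c}))\{a,c} + 0) has moves --a--▸ q2, --b--▸ q3
  q2 = b.0 | (((0 | 0 + (0 + 0)) | ((0 + 0) | 0\{c}))\{a,c} + 0) has moves --b--▸ q4
  q3 = (0 + 0) | (((0 | 0 + (0 + 0)) | ((0 + 0) | 0\{c}))\{a,c} + 0) has moves deadlocked
  q4 = 0 | (((0 | 0 + (0 + 0)) | ((0 + 0) | 0\{c}))\{a,c} + 0) has moves deadlocked
Bisimilarity quotient blocks:
  B0 = {p0, q0}
  B1 = {p1, q1}
  B2 = {p3, p4, q3, q4}
  B3 = {p2, q2}
p0 ∈ B0, q0 ∈ B0 → same block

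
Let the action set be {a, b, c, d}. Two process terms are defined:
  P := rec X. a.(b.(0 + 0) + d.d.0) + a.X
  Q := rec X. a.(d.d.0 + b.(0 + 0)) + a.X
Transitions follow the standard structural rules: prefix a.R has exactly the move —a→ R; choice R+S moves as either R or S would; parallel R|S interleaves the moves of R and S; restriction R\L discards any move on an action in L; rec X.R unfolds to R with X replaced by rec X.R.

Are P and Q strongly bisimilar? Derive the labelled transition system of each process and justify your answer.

bisimilar

LTS(P): 5 reachable states
  s0 = rec X. a.(b.(0 + 0) + d.d.0) + a.X has moves -a-> s0, -a-> s1
  s1 = b.(0 + 0) + d.d.0 has moves -b-> s2, -d-> s3
  s2 = 0 + 0 has moves stopped
  s3 = d.0 has moves -d-> s4
  s4 = 0 has moves stopped
LTS(Q): 5 reachable states
  t0 = rec X. a.(d.d.0 + b.(0 + 0)) + a.X has moves -a-> t0, -a-> t1
  t1 = d.d.0 + b.(0 + 0) has moves -b-> t2, -d-> t3
  t2 = 0 + 0 has moves stopped
  t3 = d.0 has moves -d-> t4
  t4 = 0 has moves stopped
Coarsest stable partition (strong bisimilarity classes):
  B0 = {s0, t0}
  B1 = {s1, t1}
  B2 = {s3, t3}
  B3 = {s2, s4, t2, t4}
s0 ∈ B0, t0 ∈ B0 → same block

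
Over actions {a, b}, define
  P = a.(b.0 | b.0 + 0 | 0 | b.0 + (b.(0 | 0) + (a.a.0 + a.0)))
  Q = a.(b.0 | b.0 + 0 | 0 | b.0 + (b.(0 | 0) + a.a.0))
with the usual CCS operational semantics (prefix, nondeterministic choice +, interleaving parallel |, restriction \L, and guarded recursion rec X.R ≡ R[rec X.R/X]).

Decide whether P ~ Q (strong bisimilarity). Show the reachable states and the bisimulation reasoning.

LTS(P): 8 reachable states
  u0 = a.(b.0 | b.0 + 0 | 0 | b.0 + (b.(0 | 0) + (a.a.0 + a.0))) :: =a=> u1
  u1 = b.0 | b.0 + 0 | 0 | b.0 + (b.(0 | 0) + (a.a.0 + a.0)) :: =a=> u2, =a=> u3, =b=> u4, =b=> u5, =b=> u6, =b=> u7
  u2 = 0 :: stopped
  u3 = a.0 :: =a=> u2
  u4 = 0 | 0 :: stopped
  u5 = 0 | 0 | 0 :: stopped
  u6 = 0 | b.0 :: =b=> u4
  u7 = b.0 | 0 :: =b=> u4
LTS(Q): 8 reachable states
  v0 = a.(b.0 | b.0 + 0 | 0 | b.0 + (b.(0 | 0) + a.a.0)) :: =a=> v1
  v1 = b.0 | b.0 + 0 | 0 | b.0 + (b.(0 | 0) + a.a.0) :: =a=> v2, =b=> v3, =b=> v4, =b=> v5, =b=> v6
  v2 = a.0 :: =a=> v7
  v3 = 0 | 0 :: stopped
  v4 = 0 | 0 | 0 :: stopped
  v5 = 0 | b.0 :: =b=> v3
  v6 = b.0 | 0 :: =b=> v3
  v7 = 0 :: stopped
Coarsest stable partition (strong bisimilarity classes):
  B0 = {u0}
  B1 = {u1}
  B2 = {u6, u7, v5, v6}
  B3 = {u2, u4, u5, v3, v4, v7}
  B4 = {u3, v2}
  B5 = {v0}
  B6 = {v1}
u0 ∈ B0, v0 ∈ B5 → different blocks

NO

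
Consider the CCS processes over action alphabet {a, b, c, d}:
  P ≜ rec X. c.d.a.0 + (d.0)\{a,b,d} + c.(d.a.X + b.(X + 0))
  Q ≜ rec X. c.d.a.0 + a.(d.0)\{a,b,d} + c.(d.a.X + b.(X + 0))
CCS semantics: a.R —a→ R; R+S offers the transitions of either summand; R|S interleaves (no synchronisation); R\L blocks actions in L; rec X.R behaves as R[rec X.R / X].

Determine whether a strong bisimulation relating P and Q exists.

P ≁ Q

Reachable graph of P (7 states):
  u0 = rec X. c.d.a.0 + (d.0)\{a,b,d} + c.(d.a.X + b.(X + 0)) :: -c-> u1, -c-> u2
  u1 = d.a.(rec X. c.d.a.0 + (d.0)\{a,b,d} + c.(d.a.X + b.(X + 0))) + b.((rec X. c.d.a.0 + (d.0)\{a,b,d} + c.(d.a.X + b.(X + 0))) + 0) :: -b-> u3, -d-> u4
  u2 = d.a.0 :: -d-> u5
  u3 = (rec X. c.d.a.0 + (d.0)\{a,b,d} + c.(d.a.X + b.(X + 0))) + 0 :: -c-> u1, -c-> u2
  u4 = a.(rec X. c.d.a.0 + (d.0)\{a,b,d} + c.(d.a.X + b.(X + 0))) :: -a-> u0
  u5 = a.0 :: -a-> u6
  u6 = 0 :: stopped
Reachable graph of Q (8 states):
  v0 = rec X. c.d.a.0 + a.(d.0)\{a,b,d} + c.(d.a.X + b.(X + 0)) :: -a-> v1, -c-> v2, -c-> v3
  v1 = (d.0)\{a,b,d} :: stopped
  v2 = d.a.(rec X. c.d.a.0 + a.(d.0)\{a,b,d} + c.(d.a.X + b.(X + 0))) + b.((rec X. c.d.a.0 + a.(d.0)\{a,b,d} + c.(d.a.X + b.(X + 0))) + 0) :: -b-> v4, -d-> v5
  v3 = d.a.0 :: -d-> v6
  v4 = (rec X. c.d.a.0 + a.(d.0)\{a,b,d} + c.(d.a.X + b.(X + 0))) + 0 :: -a-> v1, -c-> v2, -c-> v3
  v5 = a.(rec X. c.d.a.0 + a.(d.0)\{a,b,d} + c.(d.a.X + b.(X + 0))) :: -a-> v0
  v6 = a.0 :: -a-> v7
  v7 = 0 :: stopped
Partition-refinement fixed point:
  B0 = {u0, u3}
  B1 = {u2, v3}
  B2 = {u5, v6}
  B3 = {u6, v1, v7}
  B4 = {u1}
  B5 = {u4}
  B6 = {v0, v4}
  B7 = {v2}
  B8 = {v5}
u0 ∈ B0, v0 ∈ B6 → different blocks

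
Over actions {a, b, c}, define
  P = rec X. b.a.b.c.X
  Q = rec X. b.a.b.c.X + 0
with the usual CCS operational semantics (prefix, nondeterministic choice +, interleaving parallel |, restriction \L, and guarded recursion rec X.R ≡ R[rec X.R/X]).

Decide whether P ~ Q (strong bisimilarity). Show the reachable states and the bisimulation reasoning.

P's transition system — 4 states:
  u0 = rec X. b.a.b.c.X :: =b=> u1
  u1 = a.b.c.(rec X. b.a.b.c.X) :: =a=> u2
  u2 = b.c.(rec X. b.a.b.c.X) :: =b=> u3
  u3 = c.(rec X. b.a.b.c.X) :: =c=> u0
Q's transition system — 4 states:
  v0 = rec X. b.a.b.c.X + 0 :: =b=> v1
  v1 = a.b.c.(rec X. b.a.b.c.X + 0) :: =a=> v2
  v2 = b.c.(rec X. b.a.b.c.X + 0) :: =b=> v3
  v3 = c.(rec X. b.a.b.c.X + 0) :: =c=> v0
Partition-refinement fixed point:
  B0 = {u0, v0}
  B1 = {u1, v1}
  B2 = {u2, v2}
  B3 = {u3, v3}
u0 ∈ B0, v0 ∈ B0 → same block

bisimilar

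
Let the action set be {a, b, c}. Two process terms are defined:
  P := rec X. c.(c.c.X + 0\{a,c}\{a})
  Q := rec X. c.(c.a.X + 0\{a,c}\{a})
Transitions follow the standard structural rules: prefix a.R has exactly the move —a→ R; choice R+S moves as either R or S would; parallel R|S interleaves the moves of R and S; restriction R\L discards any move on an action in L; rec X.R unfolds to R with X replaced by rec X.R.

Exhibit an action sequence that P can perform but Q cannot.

LTS(P): 3 reachable states
  p0 = rec X. c.(c.c.X + 0\{a,c}\{a}) :: -c-> p1
  p1 = c.c.(rec X. c.(c.c.X + 0\{a,c}\{a})) + 0\{a,c}\{a} :: -c-> p2
  p2 = c.(rec X. c.(c.c.X + 0\{a,c}\{a})) :: -c-> p0
LTS(Q): 3 reachable states
  q0 = rec X. c.(c.a.X + 0\{a,c}\{a}) :: -c-> q1
  q1 = c.a.(rec X. c.(c.a.X + 0\{a,c}\{a})) + 0\{a,c}\{a} :: -c-> q2
  q2 = a.(rec X. c.(c.a.X + 0\{a,c}\{a})) :: -a-> q0
Trace ⟨ccc⟩ through P, begin at {p0}:
  step 1 (c): {p1}
  step 2 (c): {p2}
  step 3 (c): {p0}
  ✓ P
Trace ⟨ccc⟩ through Q, begin at {q0}:
  step 1 (c): {q1}
  step 2 (c): {q2}
  step 3 (c): ∅ (Q stuck)

ccc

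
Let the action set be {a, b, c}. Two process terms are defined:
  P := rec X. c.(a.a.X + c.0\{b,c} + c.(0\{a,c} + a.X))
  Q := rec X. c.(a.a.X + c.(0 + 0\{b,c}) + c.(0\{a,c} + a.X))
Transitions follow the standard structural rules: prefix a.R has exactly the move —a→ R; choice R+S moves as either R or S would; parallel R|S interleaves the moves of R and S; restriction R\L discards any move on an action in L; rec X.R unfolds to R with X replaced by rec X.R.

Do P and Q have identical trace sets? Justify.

LTS(P): 5 reachable states
  p0 = rec X. c.(a.a.X + c.0\{b,c} + c.(0\{a,c} + a.X)) has moves =c=> p1
  p1 = a.a.(rec X. c.(a.a.X + c.0\{b,c} + c.(0\{a,c} + a.X))) + c.0\{b,c} + c.(0\{a,c} + a.(rec X. c.(a.a.X + c.0\{b,c} + c.(0\{a,c} + a.X)))) has moves =a=> p2, =c=> p3, =c=> p4
  p2 = a.(rec X. c.(a.a.X + c.0\{b,c} + c.(0\{a,c} + a.X))) has moves =a=> p0
  p3 = 0\{a,c} + a.(rec X. c.(a.a.X + c.0\{b,c} + c.(0\{a,c} + a.X))) has moves =a=> p0
  p4 = 0\{b,c} has moves deadlocked
LTS(Q): 5 reachable states
  q0 = rec X. c.(a.a.X + c.(0 + 0\{b,c}) + c.(0\{a,c} + a.X)) has moves =c=> q1
  q1 = a.a.(rec X. c.(a.a.X + c.(0 + 0\{b,c}) + c.(0\{a,c} + a.X))) + c.(0 + 0\{b,c}) + c.(0\{a,c} + a.(rec X. c.(a.a.X + c.(0 + 0\{b,c}) + c.(0\{a,c} + a.X)))) has moves =a=> q2, =c=> q3, =c=> q4
  q2 = a.(rec X. c.(a.a.X + c.(0 + 0\{b,c}) + c.(0\{a,c} + a.X))) has moves =a=> q0
  q3 = 0 + 0\{b,c} has moves deadlocked
  q4 = 0\{a,c} + a.(rec X. c.(a.a.X + c.(0 + 0\{b,c}) + c.(0\{a,c} + a.X))) has moves =a=> q0
Bisimilarity quotient blocks:
  B0 = {p0, q0}
  B1 = {p1, q1}
  B2 = {p4, q3}
  B3 = {p2, p3, q2, q4}
p0 ∈ B0, q0 ∈ B0 → same block
Bisimilar ⇒ trace-equivalent.

trace-equivalent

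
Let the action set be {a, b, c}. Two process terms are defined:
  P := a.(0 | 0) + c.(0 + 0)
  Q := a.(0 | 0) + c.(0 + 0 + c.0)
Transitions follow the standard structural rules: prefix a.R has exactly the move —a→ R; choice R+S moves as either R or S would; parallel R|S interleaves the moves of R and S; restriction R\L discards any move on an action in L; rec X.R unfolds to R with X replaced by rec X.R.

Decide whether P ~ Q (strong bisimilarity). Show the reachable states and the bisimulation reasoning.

LTS(P): 3 reachable states
  p0 = a.(0 | 0) + c.(0 + 0) has moves =a=> p1, =c=> p2
  p1 = 0 | 0 has moves ·
  p2 = 0 + 0 has moves ·
LTS(Q): 4 reachable states
  q0 = a.(0 | 0) + c.(0 + 0 + c.0) has moves =a=> q1, =c=> q2
  q1 = 0 | 0 has moves ·
  q2 = 0 + 0 + c.0 has moves =c=> q3
  q3 = 0 has moves ·
Partition-refinement fixed point:
  B0 = {p0}
  B1 = {p1, p2, q1, q3}
  B2 = {q0}
  B3 = {q2}
p0 ∈ B0, q0 ∈ B2 → different blocks

NO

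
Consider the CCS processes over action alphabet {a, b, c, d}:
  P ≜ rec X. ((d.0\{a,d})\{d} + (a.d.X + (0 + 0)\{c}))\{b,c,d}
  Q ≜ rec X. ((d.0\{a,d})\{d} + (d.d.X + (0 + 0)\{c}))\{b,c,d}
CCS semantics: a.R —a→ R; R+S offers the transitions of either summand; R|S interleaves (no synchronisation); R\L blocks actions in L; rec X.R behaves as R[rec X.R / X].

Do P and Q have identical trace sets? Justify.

P's transition system — 2 states:
  u0 = rec X. ((d.0\{a,d})\{d} + (a.d.X + (0 + 0)\{c}))\{b,c,d} → =a=> u1
  u1 = (d.(rec X. ((d.0\{a,d})\{d} + (a.d.X + (0 + 0)\{c}))\{b,c,d}))\{b,c,d} → stopped
Q's transition system — 1 states:
  v0 = rec X. ((d.0\{a,d})\{d} + (d.d.X + (0 + 0)\{c}))\{b,c,d} → stopped
Executing a from P (initial set {u0}):
  after a @ step 1: {u1}
  P completes σ.
Executing a from Q (initial set {v0}):
  after a @ step 1: no successor for Q

trace-distinct — witness ⟨a⟩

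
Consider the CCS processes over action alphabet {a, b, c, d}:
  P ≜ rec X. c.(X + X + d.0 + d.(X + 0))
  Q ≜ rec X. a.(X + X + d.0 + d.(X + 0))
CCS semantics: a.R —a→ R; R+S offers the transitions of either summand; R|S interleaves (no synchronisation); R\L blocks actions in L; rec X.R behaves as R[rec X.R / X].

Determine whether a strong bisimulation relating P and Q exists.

Reachable graph of P (4 states):
  u0 = rec X. c.(X + X + d.0 + d.(X + 0)) → —c→ u1
  u1 = (rec X. c.(X + X + d.0 + d.(X + 0))) + (rec X. c.(X + X + d.0 + d.(X + 0))) + d.0 + d.((rec X. c.(X + X + d.0 + d.(X + 0))) + 0) → —c→ u1, —d→ u2, —d→ u3
  u2 = (rec X. c.(X + X + d.0 + d.(X + 0))) + 0 → —c→ u1
  u3 = 0 → (no moves)
Reachable graph of Q (4 states):
  v0 = rec X. a.(X + X + d.0 + d.(X + 0)) → —a→ v1
  v1 = (rec X. a.(X + X + d.0 + d.(X + 0))) + (rec X. a.(X + X + d.0 + d.(X + 0))) + d.0 + d.((rec X. a.(X + X + d.0 + d.(X + 0))) + 0) → —a→ v1, —d→ v2, —d→ v3
  v2 = (rec X. a.(X + X + d.0 + d.(X + 0))) + 0 → —a→ v1
  v3 = 0 → (no moves)
Coarsest stable partition (strong bisimilarity classes):
  B0 = {u0, u2}
  B1 = {u1}
  B2 = {u3, v3}
  B3 = {v0, v2}
  B4 = {v1}
u0 ∈ B0, v0 ∈ B3 → different blocks

P ≁ Q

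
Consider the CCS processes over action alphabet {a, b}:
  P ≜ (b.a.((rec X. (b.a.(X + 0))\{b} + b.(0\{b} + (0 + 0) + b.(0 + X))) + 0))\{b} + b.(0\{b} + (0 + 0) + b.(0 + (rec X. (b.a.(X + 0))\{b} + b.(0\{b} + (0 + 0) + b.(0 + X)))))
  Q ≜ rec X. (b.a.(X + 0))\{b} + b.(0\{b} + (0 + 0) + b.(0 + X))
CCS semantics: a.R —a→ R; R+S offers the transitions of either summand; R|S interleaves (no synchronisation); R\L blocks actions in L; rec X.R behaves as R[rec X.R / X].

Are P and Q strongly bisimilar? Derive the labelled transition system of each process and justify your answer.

YES

Reachable graph of P (3 states):
  m0 = (b.a.((rec X. (b.a.(X + 0))\{b} + b.(0\{b} + (0 + 0) + b.(0 + X))) + 0))\{b} + b.(0\{b} + (0 + 0) + b.(0 + (rec X. (b.a.(X + 0))\{b} + b.(0\{b} + (0 + 0) + b.(0 + X))))) → —b→ m1
  m1 = 0\{b} + (0 + 0) + b.(0 + (rec X. (b.a.(X + 0))\{b} + b.(0\{b} + (0 + 0) + b.(0 + X)))) → —b→ m2
  m2 = 0 + (rec X. (b.a.(X + 0))\{b} + b.(0\{b} + (0 + 0) + b.(0 + X))) → —b→ m1
Reachable graph of Q (3 states):
  n0 = rec X. (b.a.(X + 0))\{b} + b.(0\{b} + (0 + 0) + b.(0 + X)) → —b→ n1
  n1 = 0\{b} + (0 + 0) + b.(0 + (rec X. (b.a.(X + 0))\{b} + b.(0\{b} + (0 + 0) + b.(0 + X)))) → —b→ n2
  n2 = 0 + (rec X. (b.a.(X + 0))\{b} + b.(0\{b} + (0 + 0) + b.(0 + X))) → —b→ n1
Partition-refinement fixed point:
  B0 = {m0, m1, m2, n0, n1, n2}
m0 ∈ B0, n0 ∈ B0 → same block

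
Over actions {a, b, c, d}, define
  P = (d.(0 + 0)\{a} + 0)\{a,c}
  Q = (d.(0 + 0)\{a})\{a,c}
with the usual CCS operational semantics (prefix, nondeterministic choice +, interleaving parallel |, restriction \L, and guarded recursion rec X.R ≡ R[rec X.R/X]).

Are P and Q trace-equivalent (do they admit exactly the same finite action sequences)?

LTS(P): 2 reachable states
  m0 = (d.(0 + 0)\{a} + 0)\{a,c} has moves -d-> m1
  m1 = (0 + 0)\{a}\{a,c} has moves ·
LTS(Q): 2 reachable states
  n0 = (d.(0 + 0)\{a})\{a,c} has moves -d-> n1
  n1 = (0 + 0)\{a}\{a,c} has moves ·
Bisimilarity quotient blocks:
  B0 = {m0, n0}
  B1 = {m1, n1}
m0 ∈ B0, n0 ∈ B0 → same block
Bisimilar ⇒ trace-equivalent.

traces(P) = traces(Q)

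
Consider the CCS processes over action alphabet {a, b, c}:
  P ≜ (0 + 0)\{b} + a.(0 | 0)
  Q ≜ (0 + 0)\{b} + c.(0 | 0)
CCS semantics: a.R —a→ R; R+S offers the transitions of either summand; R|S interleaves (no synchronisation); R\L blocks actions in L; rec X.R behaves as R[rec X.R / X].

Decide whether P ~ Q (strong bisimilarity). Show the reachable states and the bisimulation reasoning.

NO

LTS(P): 2 reachable states
  u0 = (0 + 0)\{b} + a.(0 | 0) :: ··a··> u1
  u1 = 0 | 0 :: ·
LTS(Q): 2 reachable states
  v0 = (0 + 0)\{b} + c.(0 | 0) :: ··c··> v1
  v1 = 0 | 0 :: ·
Partition-refinement fixed point:
  B0 = {u0}
  B1 = {u1, v1}
  B2 = {v0}
u0 ∈ B0, v0 ∈ B2 → different blocks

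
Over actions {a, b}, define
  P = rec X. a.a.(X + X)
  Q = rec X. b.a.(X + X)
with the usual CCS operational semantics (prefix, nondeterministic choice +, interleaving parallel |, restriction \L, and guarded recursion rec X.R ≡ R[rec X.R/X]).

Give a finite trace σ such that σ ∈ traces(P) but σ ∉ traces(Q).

a

Reachable graph of P (3 states):
  p0 = rec X. a.a.(X + X) ⊢ —a→ p1
  p1 = a.((rec X. a.a.(X + X)) + (rec X. a.a.(X + X))) ⊢ —a→ p2
  p2 = (rec X. a.a.(X + X)) + (rec X. a.a.(X + X)) ⊢ —a→ p1
Reachable graph of Q (3 states):
  q0 = rec X. b.a.(X + X) ⊢ —b→ q1
  q1 = a.((rec X. b.a.(X + X)) + (rec X. b.a.(X + X))) ⊢ —a→ q2
  q2 = (rec X. b.a.(X + X)) + (rec X. b.a.(X + X)) ⊢ —b→ q1
Trace ⟨a⟩ through P, begin at {p0}:
  [1] a ⇒ {p1}
  P completes σ.
Trace ⟨a⟩ through Q, begin at {q0}:
  [1] a ⇒ ∅  — Q cannot continue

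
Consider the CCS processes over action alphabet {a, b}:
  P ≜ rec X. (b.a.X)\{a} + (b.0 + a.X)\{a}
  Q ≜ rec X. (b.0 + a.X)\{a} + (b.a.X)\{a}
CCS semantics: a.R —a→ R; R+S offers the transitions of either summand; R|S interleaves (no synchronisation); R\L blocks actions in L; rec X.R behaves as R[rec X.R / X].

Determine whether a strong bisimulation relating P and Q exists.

YES

LTS(P): 3 reachable states
  s0 = rec X. (b.a.X)\{a} + (b.0 + a.X)\{a} | =b=> s1, =b=> s2
  s1 = (a.(rec X. (b.a.X)\{a} + (b.0 + a.X)\{a}))\{a} | deadlocked
  s2 = 0\{a} | deadlocked
LTS(Q): 3 reachable states
  t0 = rec X. (b.0 + a.X)\{a} + (b.a.X)\{a} | =b=> t1, =b=> t2
  t1 = (a.(rec X. (b.0 + a.X)\{a} + (b.a.X)\{a}))\{a} | deadlocked
  t2 = 0\{a} | deadlocked
Coarsest stable partition (strong bisimilarity classes):
  B0 = {s0, t0}
  B1 = {s1, s2, t1, t2}
s0 ∈ B0, t0 ∈ B0 → same block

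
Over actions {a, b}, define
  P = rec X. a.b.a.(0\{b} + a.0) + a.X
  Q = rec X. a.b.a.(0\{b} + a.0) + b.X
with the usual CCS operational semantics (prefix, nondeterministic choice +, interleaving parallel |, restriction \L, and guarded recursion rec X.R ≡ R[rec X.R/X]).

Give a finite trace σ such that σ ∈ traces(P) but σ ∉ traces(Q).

aa

P's transition system — 5 states:
  p0 = rec X. a.b.a.(0\{b} + a.0) + a.X → —a→ p0, —a→ p1
  p1 = b.a.(0\{b} + a.0) → —b→ p2
  p2 = a.(0\{b} + a.0) → —a→ p3
  p3 = 0\{b} + a.0 → —a→ p4
  p4 = 0 → ·
Q's transition system — 5 states:
  q0 = rec X. a.b.a.(0\{b} + a.0) + b.X → —a→ q1, —b→ q0
  q1 = b.a.(0\{b} + a.0) → —b→ q2
  q2 = a.(0\{b} + a.0) → —a→ q3
  q3 = 0\{b} + a.0 → —a→ q4
  q4 = 0 → ·
Trace ⟨aa⟩ through P, begin at {p0}:
  [1] a ⇒ {p0, p1}
  [2] a ⇒ {p0, p1}
  ✓ P
Trace ⟨aa⟩ through Q, begin at {q0}:
  [1] a ⇒ {q1}
  [2] a ⇒ no successor for Q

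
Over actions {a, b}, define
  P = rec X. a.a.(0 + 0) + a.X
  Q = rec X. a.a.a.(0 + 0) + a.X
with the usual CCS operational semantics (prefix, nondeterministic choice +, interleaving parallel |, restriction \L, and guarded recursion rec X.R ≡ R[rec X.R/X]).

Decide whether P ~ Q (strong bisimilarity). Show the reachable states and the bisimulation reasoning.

Reachable graph of P (3 states):
  m0 = rec X. a.a.(0 + 0) + a.X :: --a--▸ m0, --a--▸ m1
  m1 = a.(0 + 0) :: --a--▸ m2
  m2 = 0 + 0 :: ·
Reachable graph of Q (4 states):
  n0 = rec X. a.a.a.(0 + 0) + a.X :: --a--▸ n0, --a--▸ n1
  n1 = a.a.(0 + 0) :: --a--▸ n2
  n2 = a.(0 + 0) :: --a--▸ n3
  n3 = 0 + 0 :: ·
Bisimilarity quotient blocks:
  B0 = {m0}
  B1 = {m1, n2}
  B2 = {m2, n3}
  B3 = {n0}
  B4 = {n1}
m0 ∈ B0, n0 ∈ B3 → different blocks

P ≁ Q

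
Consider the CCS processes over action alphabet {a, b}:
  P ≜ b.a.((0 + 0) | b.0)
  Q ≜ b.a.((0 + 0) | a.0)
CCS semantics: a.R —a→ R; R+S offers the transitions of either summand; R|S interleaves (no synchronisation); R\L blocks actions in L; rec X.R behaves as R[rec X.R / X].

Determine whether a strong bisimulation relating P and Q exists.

P's transition system — 4 states:
  m0 = b.a.((0 + 0) | b.0) → —b→ m1
  m1 = a.((0 + 0) | b.0) → —a→ m2
  m2 = (0 + 0) | b.0 → —b→ m3
  m3 = (0 + 0) | 0 → deadlocked
Q's transition system — 4 states:
  n0 = b.a.((0 + 0) | a.0) → —b→ n1
  n1 = a.((0 + 0) | a.0) → —a→ n2
  n2 = (0 + 0) | a.0 → —a→ n3
  n3 = (0 + 0) | 0 → deadlocked
Partition-refinement fixed point:
  B0 = {m0}
  B1 = {m1}
  B2 = {m2}
  B3 = {m3, n3}
  B4 = {n0}
  B5 = {n1}
  B6 = {n2}
m0 ∈ B0, n0 ∈ B4 → different blocks

not bisimilar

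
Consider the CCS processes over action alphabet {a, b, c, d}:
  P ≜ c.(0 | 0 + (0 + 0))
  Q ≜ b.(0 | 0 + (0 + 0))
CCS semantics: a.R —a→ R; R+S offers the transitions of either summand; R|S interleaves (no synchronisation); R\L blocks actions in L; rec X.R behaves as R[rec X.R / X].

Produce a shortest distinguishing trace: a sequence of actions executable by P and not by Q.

c

Reachable graph of P (2 states):
  p0 = c.(0 | 0 + (0 + 0)) → —c→ p1
  p1 = 0 | 0 + (0 + 0) → deadlocked
Reachable graph of Q (2 states):
  q0 = b.(0 | 0 + (0 + 0)) → —b→ q1
  q1 = 0 | 0 + (0 + 0) → deadlocked
Executing c from P (initial set {p0}):
  step 1 (c): {p1}
  P completes σ.
Executing c from Q (initial set {q0}):
  step 1 (c): no successor for Q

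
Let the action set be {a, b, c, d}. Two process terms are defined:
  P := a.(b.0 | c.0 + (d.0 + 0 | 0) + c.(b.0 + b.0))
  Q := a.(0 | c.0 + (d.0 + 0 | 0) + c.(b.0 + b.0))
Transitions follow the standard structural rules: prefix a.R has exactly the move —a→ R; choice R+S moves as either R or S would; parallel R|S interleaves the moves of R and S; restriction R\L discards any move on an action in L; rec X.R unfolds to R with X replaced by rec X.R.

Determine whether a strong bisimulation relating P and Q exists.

LTS(P): 7 reachable states
  s0 = a.(b.0 | c.0 + (d.0 + 0 | 0) + c.(b.0 + b.0)) has moves =a=> s1
  s1 = b.0 | c.0 + (d.0 + 0 | 0) + c.(b.0 + b.0) has moves =b=> s2, =c=> s3, =c=> s4, =d=> s5
  s2 = 0 | c.0 has moves =c=> s6
  s3 = b.0 + b.0 has moves =b=> s5
  s4 = b.0 | 0 has moves =b=> s6
  s5 = 0 has moves ∅
  s6 = 0 | 0 has moves ∅
LTS(Q): 5 reachable states
  t0 = a.(0 | c.0 + (d.0 + 0 | 0) + c.(b.0 + b.0)) has moves =a=> t1
  t1 = 0 | c.0 + (d.0 + 0 | 0) + c.(b.0 + b.0) has moves =c=> t2, =c=> t3, =d=> t4
  t2 = 0 | 0 has moves ∅
  t3 = b.0 + b.0 has moves =b=> t4
  t4 = 0 has moves ∅
Partition-refinement fixed point:
  B0 = {s0}
  B1 = {s1}
  B2 = {s2}
  B3 = {s5, s6, t2, t4}
  B4 = {s3, s4, t3}
  B5 = {t0}
  B6 = {t1}
s0 ∈ B0, t0 ∈ B5 → different blocks

not bisimilar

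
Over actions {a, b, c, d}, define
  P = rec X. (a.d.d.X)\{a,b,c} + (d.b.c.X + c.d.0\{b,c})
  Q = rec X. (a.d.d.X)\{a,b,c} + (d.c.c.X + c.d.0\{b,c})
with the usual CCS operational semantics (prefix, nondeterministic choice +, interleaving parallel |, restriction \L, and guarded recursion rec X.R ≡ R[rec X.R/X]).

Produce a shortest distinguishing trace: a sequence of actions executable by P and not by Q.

LTS(P): 5 reachable states
  p0 = rec X. (a.d.d.X)\{a,b,c} + (d.b.c.X + c.d.0\{b,c}) | -c-> p1, -d-> p2
  p1 = d.0\{b,c} | -d-> p3
  p2 = b.c.(rec X. (a.d.d.X)\{a,b,c} + (d.b.c.X + c.d.0\{b,c})) | -b-> p4
  p3 = 0\{b,c} | stopped
  p4 = c.(rec X. (a.d.d.X)\{a,b,c} + (d.b.c.X + c.d.0\{b,c})) | -c-> p0
LTS(Q): 5 reachable states
  q0 = rec X. (a.d.d.X)\{a,b,c} + (d.c.c.X + c.d.0\{b,c}) | -c-> q1, -d-> q2
  q1 = d.0\{b,c} | -d-> q3
  q2 = c.c.(rec X. (a.d.d.X)\{a,b,c} + (d.c.c.X + c.d.0\{b,c})) | -c-> q4
  q3 = 0\{b,c} | stopped
  q4 = c.(rec X. (a.d.d.X)\{a,b,c} + (d.c.c.X + c.d.0\{b,c})) | -c-> q0
Run σ = ⟨db⟩ on P: start {p0}
  after d @ step 1: {p2}
  after b @ step 2: {p4}
  P completes σ.
Run σ = ⟨db⟩ on Q: start {q0}
  after d @ step 1: {q2}
  after b @ step 2: ∅ (Q stuck)

db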